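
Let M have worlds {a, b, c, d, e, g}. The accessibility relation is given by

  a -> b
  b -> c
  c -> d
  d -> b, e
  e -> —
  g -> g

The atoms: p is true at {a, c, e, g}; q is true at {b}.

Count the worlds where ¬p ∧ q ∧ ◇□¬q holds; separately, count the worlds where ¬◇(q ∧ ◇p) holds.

1 and 4

For ¬p ∧ q ∧ ◇□¬q:
a: ¬p ∧ q is F, ◇□¬q is T. ✗
b: ¬p ∧ q is T, ◇□¬q is T. ✓
c: ¬p ∧ q is F, ◇□¬q is F. ✗
d: ¬p ∧ q is F, ◇□¬q is T. ✗
e: ¬p ∧ q is F, ◇□¬q is F. ✗
g: ¬p ∧ q is F, ◇□¬q is T. ✗
— 1 world.
For ¬◇(q ∧ ◇p):
a: ◇(q ∧ ◇p) is T. ✗
b: ◇(q ∧ ◇p) is F. ✓
c: ◇(q ∧ ◇p) is F. ✓
d: ◇(q ∧ ◇p) is T. ✗
e: ◇(q ∧ ◇p) is F. ✓
g: ◇(q ∧ ◇p) is F. ✓
— 4 worlds.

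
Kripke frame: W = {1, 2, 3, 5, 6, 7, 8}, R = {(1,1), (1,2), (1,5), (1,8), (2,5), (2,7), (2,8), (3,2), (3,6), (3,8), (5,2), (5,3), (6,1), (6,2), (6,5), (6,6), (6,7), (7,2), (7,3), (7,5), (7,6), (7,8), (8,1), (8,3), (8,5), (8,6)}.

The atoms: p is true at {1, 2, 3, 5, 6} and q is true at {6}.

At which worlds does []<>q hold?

1: successors {1, 2, 5, 8}; <>q there: 1:F, 2:F, 5:F, 8:T. ✗
2: successors {5, 7, 8}; <>q there: 5:F, 7:T, 8:T. ✗
3: successors {2, 6, 8}; <>q there: 2:F, 6:T, 8:T. ✗
5: successors {2, 3}; <>q there: 2:F, 3:T. ✗
6: successors {1, 2, 5, 6, 7}; <>q there: 1:F, 2:F, 5:F, 6:T, 7:T. ✗
7: successors {2, 3, 5, 6, 8}; <>q there: 2:F, 3:T, 5:F, 6:T, 8:T. ✗
8: successors {1, 3, 5, 6}; <>q there: 1:F, 3:T, 5:F, 6:T. ✗

∅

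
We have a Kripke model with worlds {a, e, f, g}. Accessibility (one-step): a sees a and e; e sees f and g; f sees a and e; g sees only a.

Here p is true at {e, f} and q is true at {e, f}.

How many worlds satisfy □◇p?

3

a: successors {a, e}; ◇p there: a:T, e:T. ✓
e: successors {f, g}; ◇p there: f:T, g:F. ✗
f: successors {a, e}; ◇p there: a:T, e:T. ✓
g: successors {a}; ◇p there: a:T. ✓
Satisfying worlds: {a, f, g}.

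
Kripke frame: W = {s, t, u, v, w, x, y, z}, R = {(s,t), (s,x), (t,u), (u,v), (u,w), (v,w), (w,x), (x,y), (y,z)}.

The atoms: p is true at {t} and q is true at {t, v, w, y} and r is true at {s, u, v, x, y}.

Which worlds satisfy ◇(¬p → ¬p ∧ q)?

s: successors {t, x}; ¬p → ¬p ∧ q there: t:T, x:F. ✓
t: successors {u}; ¬p → ¬p ∧ q there: u:F. ✗
u: successors {v, w}; ¬p → ¬p ∧ q there: v:T, w:T. ✓
v: successors {w}; ¬p → ¬p ∧ q there: w:T. ✓
w: successors {x}; ¬p → ¬p ∧ q there: x:F. ✗
x: successors {y}; ¬p → ¬p ∧ q there: y:T. ✓
y: successors {z}; ¬p → ¬p ∧ q there: z:F. ✗
z: no successors, so ◇(¬p → ¬p ∧ q) fails. ✗

{s, u, v, x}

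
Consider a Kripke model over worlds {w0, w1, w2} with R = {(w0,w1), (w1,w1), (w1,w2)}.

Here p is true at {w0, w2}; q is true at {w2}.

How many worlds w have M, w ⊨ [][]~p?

w0: successors {w1}; []~p there: w1:F. ✗
w1: successors {w1, w2}; []~p there: w1:F, w2:T. ✗
w2: no successors, so [][]~p holds vacuously. ✓
Satisfying worlds: {w2}.

1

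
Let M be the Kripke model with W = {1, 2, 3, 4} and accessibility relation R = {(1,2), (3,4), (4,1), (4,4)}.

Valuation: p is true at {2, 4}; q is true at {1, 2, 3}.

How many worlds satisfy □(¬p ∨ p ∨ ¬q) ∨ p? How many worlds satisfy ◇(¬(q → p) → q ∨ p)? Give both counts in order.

For □(¬p ∨ p ∨ ¬q) ∨ p:
1: □(¬p ∨ p ∨ ¬q) is T, p is F. ✓
2: □(¬p ∨ p ∨ ¬q) is T, p is T. ✓
3: □(¬p ∨ p ∨ ¬q) is T, p is F. ✓
4: □(¬p ∨ p ∨ ¬q) is T, p is T. ✓
— 4 worlds.
For ◇(¬(q → p) → q ∨ p):
1: successors {2}; ¬(q → p) → q ∨ p there: 2:T. ✓
2: no successors, so ◇(¬(q → p) → q ∨ p) fails. ✗
3: successors {4}; ¬(q → p) → q ∨ p there: 4:T. ✓
4: successors {1, 4}; ¬(q → p) → q ∨ p there: 1:T, 4:T. ✓
— 3 worlds.

4 and 3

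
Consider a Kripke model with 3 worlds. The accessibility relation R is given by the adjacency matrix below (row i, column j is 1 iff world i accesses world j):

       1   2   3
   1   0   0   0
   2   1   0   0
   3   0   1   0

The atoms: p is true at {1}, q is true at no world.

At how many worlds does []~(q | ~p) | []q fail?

1

1: []~(q | ~p) is T, []q is T. ✓
2: []~(q | ~p) is T, []q is F. ✓
3: []~(q | ~p) is F, []q is F. ✗
Satisfying worlds: {1, 2}.
So []~(q | ~p) | []q fails at the other 1 world.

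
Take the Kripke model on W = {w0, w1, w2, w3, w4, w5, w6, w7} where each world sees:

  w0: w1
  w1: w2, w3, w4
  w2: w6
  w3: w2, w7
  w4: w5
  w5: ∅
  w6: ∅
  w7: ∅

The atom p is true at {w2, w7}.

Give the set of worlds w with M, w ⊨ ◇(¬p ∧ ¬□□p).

{w0, w1}

w0: successors {w1}; ¬p ∧ ¬□□p there: w1:T. ✓
w1: successors {w2, w3, w4}; ¬p ∧ ¬□□p there: w2:F, w3:T, w4:F. ✓
w2: successors {w6}; ¬p ∧ ¬□□p there: w6:F. ✗
w3: successors {w2, w7}; ¬p ∧ ¬□□p there: w2:F, w7:F. ✗
w4: successors {w5}; ¬p ∧ ¬□□p there: w5:F. ✗
w5: no successors, so ◇(¬p ∧ ¬□□p) fails. ✗
w6: no successors, so ◇(¬p ∧ ¬□□p) fails. ✗
w7: no successors, so ◇(¬p ∧ ¬□□p) fails. ✗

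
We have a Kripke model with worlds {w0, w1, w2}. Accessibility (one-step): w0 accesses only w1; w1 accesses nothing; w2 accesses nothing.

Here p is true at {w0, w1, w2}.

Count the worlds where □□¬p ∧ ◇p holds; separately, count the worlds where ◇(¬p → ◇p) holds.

For □□¬p ∧ ◇p:
w0: □□¬p is T, ◇p is T. ✓
w1: □□¬p is T, ◇p is F. ✗
w2: □□¬p is T, ◇p is F. ✗
— 1 world.
For ◇(¬p → ◇p):
w0: successors {w1}; ¬p → ◇p there: w1:T. ✓
w1: no successors, so ◇(¬p → ◇p) fails. ✗
w2: no successors, so ◇(¬p → ◇p) fails. ✗
— 1 world.

1 and 1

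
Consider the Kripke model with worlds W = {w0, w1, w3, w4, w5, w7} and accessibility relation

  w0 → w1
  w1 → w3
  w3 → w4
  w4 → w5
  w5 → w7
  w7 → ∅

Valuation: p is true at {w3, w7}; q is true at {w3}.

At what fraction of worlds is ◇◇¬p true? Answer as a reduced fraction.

1/3

w0: successors {w1}; ◇¬p there: w1:F. ✗
w1: successors {w3}; ◇¬p there: w3:T. ✓
w3: successors {w4}; ◇¬p there: w4:T. ✓
w4: successors {w5}; ◇¬p there: w5:F. ✗
w5: successors {w7}; ◇¬p there: w7:F. ✗
w7: no successors, so ◇◇¬p fails. ✗
That's 2 of 6 worlds, so 2/6 = 1/3.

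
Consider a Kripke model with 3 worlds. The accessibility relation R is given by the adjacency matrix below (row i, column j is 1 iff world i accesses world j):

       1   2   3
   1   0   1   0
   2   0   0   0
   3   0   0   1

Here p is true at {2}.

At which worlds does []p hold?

1: successors {2}; p there: 2:T. ✓
2: no successors, so []p holds vacuously. ✓
3: successors {3}; p there: 3:F. ✗

{1, 2}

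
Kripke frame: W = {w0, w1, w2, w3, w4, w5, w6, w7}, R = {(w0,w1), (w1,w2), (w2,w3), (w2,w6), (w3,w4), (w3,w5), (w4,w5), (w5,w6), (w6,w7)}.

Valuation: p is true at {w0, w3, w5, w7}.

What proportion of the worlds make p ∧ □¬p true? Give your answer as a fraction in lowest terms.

w0: p is T, □¬p is T. ✓
w1: p is F, □¬p is T. ✗
w2: p is F, □¬p is F. ✗
w3: p is T, □¬p is F. ✗
w4: p is F, □¬p is F. ✗
w5: p is T, □¬p is T. ✓
w6: p is F, □¬p is F. ✗
w7: p is T, □¬p is T. ✓
That's 3 of 8 worlds, so 3/8.

3/8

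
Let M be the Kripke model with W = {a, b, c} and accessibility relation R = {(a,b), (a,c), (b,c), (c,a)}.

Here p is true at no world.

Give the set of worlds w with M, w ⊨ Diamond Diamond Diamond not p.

a: successors {b, c}; Diamond Diamond not p there: b:T, c:T. ✓
b: successors {c}; Diamond Diamond not p there: c:T. ✓
c: successors {a}; Diamond Diamond not p there: a:T. ✓

{a, b, c}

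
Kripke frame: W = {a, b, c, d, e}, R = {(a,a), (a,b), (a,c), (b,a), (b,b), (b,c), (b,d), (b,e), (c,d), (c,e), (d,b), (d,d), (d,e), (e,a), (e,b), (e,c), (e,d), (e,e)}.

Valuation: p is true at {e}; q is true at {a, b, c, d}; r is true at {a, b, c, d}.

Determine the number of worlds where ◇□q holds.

a: successors {a, b, c}; □q there: a:T, b:F, c:F. ✓
b: successors {a, b, c, d, e}; □q there: a:T, b:F, c:F, d:F, e:F. ✓
c: successors {d, e}; □q there: d:F, e:F. ✗
d: successors {b, d, e}; □q there: b:F, d:F, e:F. ✗
e: successors {a, b, c, d, e}; □q there: a:T, b:F, c:F, d:F, e:F. ✓
Satisfying worlds: {a, b, e}.

3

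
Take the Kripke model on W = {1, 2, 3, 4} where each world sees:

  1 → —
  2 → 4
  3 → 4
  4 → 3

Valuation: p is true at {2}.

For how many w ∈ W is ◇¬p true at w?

1: no successors, so ◇¬p fails. ✗
2: successors {4}; ¬p there: 4:T. ✓
3: successors {4}; ¬p there: 4:T. ✓
4: successors {3}; ¬p there: 3:T. ✓
Satisfying worlds: {2, 3, 4}.

3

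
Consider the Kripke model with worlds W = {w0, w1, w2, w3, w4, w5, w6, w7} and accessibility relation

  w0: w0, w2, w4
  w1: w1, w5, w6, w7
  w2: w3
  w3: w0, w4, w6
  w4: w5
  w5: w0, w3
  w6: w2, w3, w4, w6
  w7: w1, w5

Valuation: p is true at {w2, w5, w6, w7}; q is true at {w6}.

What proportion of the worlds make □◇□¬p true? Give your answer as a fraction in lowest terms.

1/8

w0: successors {w0, w2, w4}; ◇□¬p there: w0:T, w2:F, w4:T. ✗
w1: successors {w1, w5, w6, w7}; ◇□¬p there: w1:T, w5:F, w6:T, w7:T. ✗
w2: successors {w3}; ◇□¬p there: w3:F. ✗
w3: successors {w0, w4, w6}; ◇□¬p there: w0:T, w4:T, w6:T. ✓
w4: successors {w5}; ◇□¬p there: w5:F. ✗
w5: successors {w0, w3}; ◇□¬p there: w0:T, w3:F. ✗
w6: successors {w2, w3, w4, w6}; ◇□¬p there: w2:F, w3:F, w4:T, w6:T. ✗
w7: successors {w1, w5}; ◇□¬p there: w1:T, w5:F. ✗
That's 1 of 8 worlds, so 1/8.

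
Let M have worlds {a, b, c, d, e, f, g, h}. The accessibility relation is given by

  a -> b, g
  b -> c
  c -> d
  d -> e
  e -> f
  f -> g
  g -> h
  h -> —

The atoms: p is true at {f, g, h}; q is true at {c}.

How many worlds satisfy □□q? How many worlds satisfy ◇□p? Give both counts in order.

For □□q:
a: successors {b, g}; □q there: b:T, g:F. ✗
b: successors {c}; □q there: c:F. ✗
c: successors {d}; □q there: d:F. ✗
d: successors {e}; □q there: e:F. ✗
e: successors {f}; □q there: f:F. ✗
f: successors {g}; □q there: g:F. ✗
g: successors {h}; □q there: h:T. ✓
h: no successors, so □□q holds vacuously. ✓
— 2 worlds.
For ◇□p:
a: successors {b, g}; □p there: b:F, g:T. ✓
b: successors {c}; □p there: c:F. ✗
c: successors {d}; □p there: d:F. ✗
d: successors {e}; □p there: e:T. ✓
e: successors {f}; □p there: f:T. ✓
f: successors {g}; □p there: g:T. ✓
g: successors {h}; □p there: h:T. ✓
h: no successors, so ◇□p fails. ✗
— 5 worlds.

2 and 5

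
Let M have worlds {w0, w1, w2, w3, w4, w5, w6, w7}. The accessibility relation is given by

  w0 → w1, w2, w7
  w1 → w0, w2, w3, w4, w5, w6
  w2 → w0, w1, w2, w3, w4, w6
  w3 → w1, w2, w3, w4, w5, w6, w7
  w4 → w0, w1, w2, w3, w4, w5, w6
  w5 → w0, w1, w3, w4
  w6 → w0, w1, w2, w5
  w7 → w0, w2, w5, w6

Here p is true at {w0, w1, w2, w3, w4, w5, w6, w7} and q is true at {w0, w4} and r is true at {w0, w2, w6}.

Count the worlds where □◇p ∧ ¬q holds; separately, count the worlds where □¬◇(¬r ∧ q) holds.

For □◇p ∧ ¬q:
w0: □◇p is T, ¬q is F. ✗
w1: □◇p is T, ¬q is T. ✓
w2: □◇p is T, ¬q is T. ✓
w3: □◇p is T, ¬q is T. ✓
w4: □◇p is T, ¬q is F. ✗
w5: □◇p is T, ¬q is T. ✓
w6: □◇p is T, ¬q is T. ✓
w7: □◇p is T, ¬q is T. ✓
— 6 worlds.
For □¬◇(¬r ∧ q):
w0: successors {w1, w2, w7}; ¬◇(¬r ∧ q) there: w1:F, w2:F, w7:T. ✗
w1: successors {w0, w2, w3, w4, w5, w6}; ¬◇(¬r ∧ q) there: w0:T, w2:F, w3:F, w4:F, w5:F, w6:T. ✗
w2: successors {w0, w1, w2, w3, w4, w6}; ¬◇(¬r ∧ q) there: w0:T, w1:F, w2:F, w3:F, w4:F, w6:T. ✗
w3: successors {w1, w2, w3, w4, w5, w6, w7}; ¬◇(¬r ∧ q) there: w1:F, w2:F, w3:F, w4:F, w5:F, w6:T, w7:T. ✗
w4: successors {w0, w1, w2, w3, w4, w5, w6}; ¬◇(¬r ∧ q) there: w0:T, w1:F, w2:F, w3:F, w4:F, w5:F, w6:T. ✗
w5: successors {w0, w1, w3, w4}; ¬◇(¬r ∧ q) there: w0:T, w1:F, w3:F, w4:F. ✗
w6: successors {w0, w1, w2, w5}; ¬◇(¬r ∧ q) there: w0:T, w1:F, w2:F, w5:F. ✗
w7: successors {w0, w2, w5, w6}; ¬◇(¬r ∧ q) there: w0:T, w2:F, w5:F, w6:T. ✗
— 0 worlds.

6 and 0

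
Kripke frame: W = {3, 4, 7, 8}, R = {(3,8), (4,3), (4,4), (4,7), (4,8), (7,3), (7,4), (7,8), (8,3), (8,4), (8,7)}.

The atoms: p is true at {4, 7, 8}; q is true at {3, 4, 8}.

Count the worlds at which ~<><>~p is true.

3: <><>~p is T. ✗
4: <><>~p is T. ✗
7: <><>~p is T. ✗
8: <><>~p is T. ✗
Satisfying worlds: ∅.

0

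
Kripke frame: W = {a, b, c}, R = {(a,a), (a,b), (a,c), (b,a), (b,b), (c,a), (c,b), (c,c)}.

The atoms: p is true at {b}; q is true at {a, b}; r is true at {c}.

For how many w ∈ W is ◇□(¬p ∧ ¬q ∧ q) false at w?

3

a: successors {a, b, c}; □(¬p ∧ ¬q ∧ q) there: a:F, b:F, c:F. ✗
b: successors {a, b}; □(¬p ∧ ¬q ∧ q) there: a:F, b:F. ✗
c: successors {a, b, c}; □(¬p ∧ ¬q ∧ q) there: a:F, b:F, c:F. ✗
Satisfying worlds: ∅.
So ◇□(¬p ∧ ¬q ∧ q) fails at the other 3 worlds.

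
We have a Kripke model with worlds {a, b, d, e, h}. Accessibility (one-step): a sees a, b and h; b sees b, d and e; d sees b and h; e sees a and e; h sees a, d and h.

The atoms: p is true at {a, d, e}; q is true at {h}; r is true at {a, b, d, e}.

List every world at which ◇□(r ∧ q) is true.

a: successors {a, b, h}; □(r ∧ q) there: a:F, b:F, h:F. ✗
b: successors {b, d, e}; □(r ∧ q) there: b:F, d:F, e:F. ✗
d: successors {b, h}; □(r ∧ q) there: b:F, h:F. ✗
e: successors {a, e}; □(r ∧ q) there: a:F, e:F. ✗
h: successors {a, d, h}; □(r ∧ q) there: a:F, d:F, h:F. ✗

∅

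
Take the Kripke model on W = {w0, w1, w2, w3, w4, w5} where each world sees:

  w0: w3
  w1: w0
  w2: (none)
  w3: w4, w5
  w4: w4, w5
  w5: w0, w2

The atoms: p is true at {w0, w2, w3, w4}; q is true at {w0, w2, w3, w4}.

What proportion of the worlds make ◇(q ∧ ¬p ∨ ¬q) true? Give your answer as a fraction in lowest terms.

1/3

w0: successors {w3}; q ∧ ¬p ∨ ¬q there: w3:F. ✗
w1: successors {w0}; q ∧ ¬p ∨ ¬q there: w0:F. ✗
w2: no successors, so ◇(q ∧ ¬p ∨ ¬q) fails. ✗
w3: successors {w4, w5}; q ∧ ¬p ∨ ¬q there: w4:F, w5:T. ✓
w4: successors {w4, w5}; q ∧ ¬p ∨ ¬q there: w4:F, w5:T. ✓
w5: successors {w0, w2}; q ∧ ¬p ∨ ¬q there: w0:F, w2:F. ✗
That's 2 of 6 worlds, so 2/6 = 1/3.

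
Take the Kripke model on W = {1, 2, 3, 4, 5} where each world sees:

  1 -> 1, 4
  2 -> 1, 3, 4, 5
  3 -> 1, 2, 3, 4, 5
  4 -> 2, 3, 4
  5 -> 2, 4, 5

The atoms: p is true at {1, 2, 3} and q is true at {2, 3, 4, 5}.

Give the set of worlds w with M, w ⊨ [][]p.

∅

1: successors {1, 4}; []p there: 1:F, 4:F. ✗
2: successors {1, 3, 4, 5}; []p there: 1:F, 3:F, 4:F, 5:F. ✗
3: successors {1, 2, 3, 4, 5}; []p there: 1:F, 2:F, 3:F, 4:F, 5:F. ✗
4: successors {2, 3, 4}; []p there: 2:F, 3:F, 4:F. ✗
5: successors {2, 4, 5}; []p there: 2:F, 4:F, 5:F. ✗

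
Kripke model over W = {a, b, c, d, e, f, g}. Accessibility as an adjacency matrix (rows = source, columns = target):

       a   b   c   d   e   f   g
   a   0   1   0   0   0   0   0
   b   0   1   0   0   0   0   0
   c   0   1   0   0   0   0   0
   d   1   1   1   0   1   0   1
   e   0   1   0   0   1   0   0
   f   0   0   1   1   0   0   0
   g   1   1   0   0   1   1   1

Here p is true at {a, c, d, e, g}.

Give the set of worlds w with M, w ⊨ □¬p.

{a, b, c}

a: successors {b}; ¬p there: b:T. ✓
b: successors {b}; ¬p there: b:T. ✓
c: successors {b}; ¬p there: b:T. ✓
d: successors {a, b, c, e, g}; ¬p there: a:F, b:T, c:F, e:F, g:F. ✗
e: successors {b, e}; ¬p there: b:T, e:F. ✗
f: successors {c, d}; ¬p there: c:F, d:F. ✗
g: successors {a, b, e, f, g}; ¬p there: a:F, b:T, e:F, f:T, g:F. ✗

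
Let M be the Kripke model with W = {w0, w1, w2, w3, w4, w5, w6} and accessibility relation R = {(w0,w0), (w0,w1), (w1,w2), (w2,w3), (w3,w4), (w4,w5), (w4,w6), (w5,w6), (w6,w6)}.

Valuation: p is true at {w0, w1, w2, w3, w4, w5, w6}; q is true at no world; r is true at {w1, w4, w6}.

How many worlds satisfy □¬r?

w0: successors {w0, w1}; ¬r there: w0:T, w1:F. ✗
w1: successors {w2}; ¬r there: w2:T. ✓
w2: successors {w3}; ¬r there: w3:T. ✓
w3: successors {w4}; ¬r there: w4:F. ✗
w4: successors {w5, w6}; ¬r there: w5:T, w6:F. ✗
w5: successors {w6}; ¬r there: w6:F. ✗
w6: successors {w6}; ¬r there: w6:F. ✗
Satisfying worlds: {w1, w2}.

2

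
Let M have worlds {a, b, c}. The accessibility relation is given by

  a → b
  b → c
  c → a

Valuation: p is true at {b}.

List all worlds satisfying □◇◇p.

{b}

a: successors {b}; ◇◇p there: b:F. ✗
b: successors {c}; ◇◇p there: c:T. ✓
c: successors {a}; ◇◇p there: a:F. ✗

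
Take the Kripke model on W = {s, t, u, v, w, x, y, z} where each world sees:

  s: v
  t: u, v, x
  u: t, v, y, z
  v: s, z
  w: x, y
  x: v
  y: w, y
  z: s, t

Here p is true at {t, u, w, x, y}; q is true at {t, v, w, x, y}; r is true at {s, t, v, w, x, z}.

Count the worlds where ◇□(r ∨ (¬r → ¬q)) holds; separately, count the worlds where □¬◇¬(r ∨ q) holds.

For ◇□(r ∨ (¬r → ¬q)):
s: successors {v}; □(r ∨ (¬r → ¬q)) there: v:T. ✓
t: successors {u, v, x}; □(r ∨ (¬r → ¬q)) there: u:F, v:T, x:T. ✓
u: successors {t, v, y, z}; □(r ∨ (¬r → ¬q)) there: t:T, v:T, y:F, z:T. ✓
v: successors {s, z}; □(r ∨ (¬r → ¬q)) there: s:T, z:T. ✓
w: successors {x, y}; □(r ∨ (¬r → ¬q)) there: x:T, y:F. ✓
x: successors {v}; □(r ∨ (¬r → ¬q)) there: v:T. ✓
y: successors {w, y}; □(r ∨ (¬r → ¬q)) there: w:F, y:F. ✗
z: successors {s, t}; □(r ∨ (¬r → ¬q)) there: s:T, t:T. ✓
— 7 worlds.
For □¬◇¬(r ∨ q):
s: successors {v}; ¬◇¬(r ∨ q) there: v:T. ✓
t: successors {u, v, x}; ¬◇¬(r ∨ q) there: u:T, v:T, x:T. ✓
u: successors {t, v, y, z}; ¬◇¬(r ∨ q) there: t:F, v:T, y:T, z:T. ✗
v: successors {s, z}; ¬◇¬(r ∨ q) there: s:T, z:T. ✓
w: successors {x, y}; ¬◇¬(r ∨ q) there: x:T, y:T. ✓
x: successors {v}; ¬◇¬(r ∨ q) there: v:T. ✓
y: successors {w, y}; ¬◇¬(r ∨ q) there: w:T, y:T. ✓
z: successors {s, t}; ¬◇¬(r ∨ q) there: s:T, t:F. ✗
— 6 worlds.

7 and 6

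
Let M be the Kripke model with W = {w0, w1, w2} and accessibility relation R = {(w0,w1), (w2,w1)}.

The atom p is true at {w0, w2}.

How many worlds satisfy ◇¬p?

w0: successors {w1}; ¬p there: w1:T. ✓
w1: no successors, so ◇¬p fails. ✗
w2: successors {w1}; ¬p there: w1:T. ✓
Satisfying worlds: {w0, w2}.

2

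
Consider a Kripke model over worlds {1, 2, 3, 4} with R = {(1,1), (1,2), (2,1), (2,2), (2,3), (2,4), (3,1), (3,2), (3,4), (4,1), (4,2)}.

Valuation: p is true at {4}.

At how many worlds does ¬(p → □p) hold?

1

1: p → □p is T. ✗
2: p → □p is T. ✗
3: p → □p is T. ✗
4: p → □p is F. ✓
Satisfying worlds: {4}.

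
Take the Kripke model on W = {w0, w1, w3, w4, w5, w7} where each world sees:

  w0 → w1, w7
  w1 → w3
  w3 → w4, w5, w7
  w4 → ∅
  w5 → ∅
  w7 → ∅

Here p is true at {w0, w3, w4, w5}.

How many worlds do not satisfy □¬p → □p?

w0: □¬p is T, □p is F. ✗
w1: □¬p is F, □p is T. ✓
w3: □¬p is F, □p is F. ✓
w4: □¬p is T, □p is T. ✓
w5: □¬p is T, □p is T. ✓
w7: □¬p is T, □p is T. ✓
Satisfying worlds: {w1, w3, w4, w5, w7}.
So □¬p → □p fails at the other 1 world.

1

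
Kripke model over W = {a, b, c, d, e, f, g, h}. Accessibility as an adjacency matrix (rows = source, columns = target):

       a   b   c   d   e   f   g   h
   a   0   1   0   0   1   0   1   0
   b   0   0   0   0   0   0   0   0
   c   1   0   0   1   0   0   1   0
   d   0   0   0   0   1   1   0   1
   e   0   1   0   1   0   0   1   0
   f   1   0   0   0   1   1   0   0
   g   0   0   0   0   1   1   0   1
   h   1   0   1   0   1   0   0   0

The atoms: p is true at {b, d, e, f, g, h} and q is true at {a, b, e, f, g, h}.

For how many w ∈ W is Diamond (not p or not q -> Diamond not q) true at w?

a: successors {b, e, g}; not p or not q -> Diamond not q there: b:T, e:T, g:T. ✓
b: no successors, so Diamond (not p or not q -> Diamond not q) fails. ✗
c: successors {a, d, g}; not p or not q -> Diamond not q there: a:F, d:F, g:T. ✓
d: successors {e, f, h}; not p or not q -> Diamond not q there: e:T, f:T, h:T. ✓
e: successors {b, d, g}; not p or not q -> Diamond not q there: b:T, d:F, g:T. ✓
f: successors {a, e, f}; not p or not q -> Diamond not q there: a:F, e:T, f:T. ✓
g: successors {e, f, h}; not p or not q -> Diamond not q there: e:T, f:T, h:T. ✓
h: successors {a, c, e}; not p or not q -> Diamond not q there: a:F, c:T, e:T. ✓
Satisfying worlds: {a, c, d, e, f, g, h}.

7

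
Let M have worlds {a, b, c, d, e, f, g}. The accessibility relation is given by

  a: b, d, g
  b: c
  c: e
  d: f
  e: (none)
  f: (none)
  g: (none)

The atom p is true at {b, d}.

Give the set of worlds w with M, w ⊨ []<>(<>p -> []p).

a: successors {b, d, g}; <>(<>p -> []p) there: b:T, d:T, g:F. ✗
b: successors {c}; <>(<>p -> []p) there: c:T. ✓
c: successors {e}; <>(<>p -> []p) there: e:F. ✗
d: successors {f}; <>(<>p -> []p) there: f:F. ✗
e: no successors, so []<>(<>p -> []p) holds vacuously. ✓
f: no successors, so []<>(<>p -> []p) holds vacuously. ✓
g: no successors, so []<>(<>p -> []p) holds vacuously. ✓

{b, e, f, g}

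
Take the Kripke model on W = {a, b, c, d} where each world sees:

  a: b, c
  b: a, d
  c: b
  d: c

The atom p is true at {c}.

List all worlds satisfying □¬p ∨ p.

a: □¬p is F, p is F. ✗
b: □¬p is T, p is F. ✓
c: □¬p is T, p is T. ✓
d: □¬p is F, p is F. ✗

{b, c}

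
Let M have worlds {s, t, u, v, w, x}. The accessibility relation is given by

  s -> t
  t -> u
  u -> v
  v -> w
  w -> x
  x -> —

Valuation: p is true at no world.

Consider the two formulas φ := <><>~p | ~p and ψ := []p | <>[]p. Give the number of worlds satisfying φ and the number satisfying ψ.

6 and 2

For <><>~p | ~p:
s: <><>~p is T, ~p is T. ✓
t: <><>~p is T, ~p is T. ✓
u: <><>~p is T, ~p is T. ✓
v: <><>~p is T, ~p is T. ✓
w: <><>~p is F, ~p is T. ✓
x: <><>~p is F, ~p is T. ✓
— 6 worlds.
For []p | <>[]p:
s: []p is F, <>[]p is F. ✗
t: []p is F, <>[]p is F. ✗
u: []p is F, <>[]p is F. ✗
v: []p is F, <>[]p is F. ✗
w: []p is F, <>[]p is T. ✓
x: []p is T, <>[]p is F. ✓
— 2 worlds.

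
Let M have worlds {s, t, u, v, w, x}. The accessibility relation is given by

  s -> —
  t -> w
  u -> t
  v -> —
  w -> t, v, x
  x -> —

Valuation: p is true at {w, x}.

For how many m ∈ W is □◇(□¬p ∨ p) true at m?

s: no successors, so □◇(□¬p ∨ p) holds vacuously. ✓
t: successors {w}; ◇(□¬p ∨ p) there: w:T. ✓
u: successors {t}; ◇(□¬p ∨ p) there: t:T. ✓
v: no successors, so □◇(□¬p ∨ p) holds vacuously. ✓
w: successors {t, v, x}; ◇(□¬p ∨ p) there: t:T, v:F, x:F. ✗
x: no successors, so □◇(□¬p ∨ p) holds vacuously. ✓
Satisfying worlds: {s, t, u, v, x}.

5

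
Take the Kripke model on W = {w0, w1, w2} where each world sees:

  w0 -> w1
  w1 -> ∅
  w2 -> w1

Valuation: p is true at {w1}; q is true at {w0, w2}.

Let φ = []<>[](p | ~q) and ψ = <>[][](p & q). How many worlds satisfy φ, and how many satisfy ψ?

1 and 2

For []<>[](p | ~q):
w0: successors {w1}; <>[](p | ~q) there: w1:F. ✗
w1: no successors, so []<>[](p | ~q) holds vacuously. ✓
w2: successors {w1}; <>[](p | ~q) there: w1:F. ✗
— 1 world.
For <>[][](p & q):
w0: successors {w1}; [][](p & q) there: w1:T. ✓
w1: no successors, so <>[][](p & q) fails. ✗
w2: successors {w1}; [][](p & q) there: w1:T. ✓
— 2 worlds.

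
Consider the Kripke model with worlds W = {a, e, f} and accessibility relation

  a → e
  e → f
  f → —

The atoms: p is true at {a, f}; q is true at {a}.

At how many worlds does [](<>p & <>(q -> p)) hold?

2

a: successors {e}; <>p & <>(q -> p) there: e:T. ✓
e: successors {f}; <>p & <>(q -> p) there: f:F. ✗
f: no successors, so [](<>p & <>(q -> p)) holds vacuously. ✓
Satisfying worlds: {a, f}.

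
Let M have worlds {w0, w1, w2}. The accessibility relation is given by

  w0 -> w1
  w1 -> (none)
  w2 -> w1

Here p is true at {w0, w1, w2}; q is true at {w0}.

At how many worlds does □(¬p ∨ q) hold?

1

w0: successors {w1}; ¬p ∨ q there: w1:F. ✗
w1: no successors, so □(¬p ∨ q) holds vacuously. ✓
w2: successors {w1}; ¬p ∨ q there: w1:F. ✗
Satisfying worlds: {w1}.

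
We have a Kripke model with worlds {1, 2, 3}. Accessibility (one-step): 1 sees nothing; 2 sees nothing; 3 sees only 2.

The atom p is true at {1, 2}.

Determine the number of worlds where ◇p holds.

1

1: no successors, so ◇p fails. ✗
2: no successors, so ◇p fails. ✗
3: successors {2}; p there: 2:T. ✓
Satisfying worlds: {3}.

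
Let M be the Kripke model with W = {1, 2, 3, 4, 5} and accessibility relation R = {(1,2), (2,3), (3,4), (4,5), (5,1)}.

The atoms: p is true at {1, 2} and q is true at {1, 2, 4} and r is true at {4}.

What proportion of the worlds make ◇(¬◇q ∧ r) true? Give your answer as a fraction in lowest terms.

1/5

1: successors {2}; ¬◇q ∧ r there: 2:F. ✗
2: successors {3}; ¬◇q ∧ r there: 3:F. ✗
3: successors {4}; ¬◇q ∧ r there: 4:T. ✓
4: successors {5}; ¬◇q ∧ r there: 5:F. ✗
5: successors {1}; ¬◇q ∧ r there: 1:F. ✗
That's 1 of 5 worlds, so 1/5.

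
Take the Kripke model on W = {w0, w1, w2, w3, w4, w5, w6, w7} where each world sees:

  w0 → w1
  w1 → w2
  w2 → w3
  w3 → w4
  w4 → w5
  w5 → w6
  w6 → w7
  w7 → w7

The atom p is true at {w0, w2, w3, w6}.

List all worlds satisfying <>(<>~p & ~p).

{w3, w6, w7}

w0: successors {w1}; <>~p & ~p there: w1:F. ✗
w1: successors {w2}; <>~p & ~p there: w2:F. ✗
w2: successors {w3}; <>~p & ~p there: w3:F. ✗
w3: successors {w4}; <>~p & ~p there: w4:T. ✓
w4: successors {w5}; <>~p & ~p there: w5:F. ✗
w5: successors {w6}; <>~p & ~p there: w6:F. ✗
w6: successors {w7}; <>~p & ~p there: w7:T. ✓
w7: successors {w7}; <>~p & ~p there: w7:T. ✓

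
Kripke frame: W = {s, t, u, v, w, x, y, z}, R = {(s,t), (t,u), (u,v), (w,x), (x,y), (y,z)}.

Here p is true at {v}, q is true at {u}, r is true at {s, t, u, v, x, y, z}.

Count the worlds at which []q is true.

s: successors {t}; q there: t:F. ✗
t: successors {u}; q there: u:T. ✓
u: successors {v}; q there: v:F. ✗
v: no successors, so []q holds vacuously. ✓
w: successors {x}; q there: x:F. ✗
x: successors {y}; q there: y:F. ✗
y: successors {z}; q there: z:F. ✗
z: no successors, so []q holds vacuously. ✓
Satisfying worlds: {t, v, z}.

3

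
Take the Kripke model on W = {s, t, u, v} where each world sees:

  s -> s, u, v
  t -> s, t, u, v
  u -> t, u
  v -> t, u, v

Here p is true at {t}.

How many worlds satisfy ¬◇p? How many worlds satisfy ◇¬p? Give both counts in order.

For ¬◇p:
s: ◇p is F. ✓
t: ◇p is T. ✗
u: ◇p is T. ✗
v: ◇p is T. ✗
— 1 world.
For ◇¬p:
s: successors {s, u, v}; ¬p there: s:T, u:T, v:T. ✓
t: successors {s, t, u, v}; ¬p there: s:T, t:F, u:T, v:T. ✓
u: successors {t, u}; ¬p there: t:F, u:T. ✓
v: successors {t, u, v}; ¬p there: t:F, u:T, v:T. ✓
— 4 worlds.

1 and 4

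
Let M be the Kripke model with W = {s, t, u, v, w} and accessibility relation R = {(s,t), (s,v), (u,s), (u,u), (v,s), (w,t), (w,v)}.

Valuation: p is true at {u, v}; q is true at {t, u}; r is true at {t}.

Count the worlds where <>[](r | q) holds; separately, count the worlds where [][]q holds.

2 and 1

For <>[](r | q):
s: successors {t, v}; [](r | q) there: t:T, v:F. ✓
t: no successors, so <>[](r | q) fails. ✗
u: successors {s, u}; [](r | q) there: s:F, u:F. ✗
v: successors {s}; [](r | q) there: s:F. ✗
w: successors {t, v}; [](r | q) there: t:T, v:F. ✓
— 2 worlds.
For [][]q:
s: successors {t, v}; []q there: t:T, v:F. ✗
t: no successors, so [][]q holds vacuously. ✓
u: successors {s, u}; []q there: s:F, u:F. ✗
v: successors {s}; []q there: s:F. ✗
w: successors {t, v}; []q there: t:T, v:F. ✗
— 1 world.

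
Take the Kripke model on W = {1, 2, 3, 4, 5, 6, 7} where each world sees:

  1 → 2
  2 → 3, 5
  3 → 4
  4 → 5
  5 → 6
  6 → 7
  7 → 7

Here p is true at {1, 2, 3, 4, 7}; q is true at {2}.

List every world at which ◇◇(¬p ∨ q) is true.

1: successors {2}; ◇(¬p ∨ q) there: 2:T. ✓
2: successors {3, 5}; ◇(¬p ∨ q) there: 3:F, 5:T. ✓
3: successors {4}; ◇(¬p ∨ q) there: 4:T. ✓
4: successors {5}; ◇(¬p ∨ q) there: 5:T. ✓
5: successors {6}; ◇(¬p ∨ q) there: 6:F. ✗
6: successors {7}; ◇(¬p ∨ q) there: 7:F. ✗
7: successors {7}; ◇(¬p ∨ q) there: 7:F. ✗

{1, 2, 3, 4}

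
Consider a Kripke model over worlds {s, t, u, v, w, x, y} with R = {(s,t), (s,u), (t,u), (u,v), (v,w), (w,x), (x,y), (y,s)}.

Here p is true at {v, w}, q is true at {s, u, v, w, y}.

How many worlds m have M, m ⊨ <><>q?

6

s: successors {t, u}; <>q there: t:T, u:T. ✓
t: successors {u}; <>q there: u:T. ✓
u: successors {v}; <>q there: v:T. ✓
v: successors {w}; <>q there: w:F. ✗
w: successors {x}; <>q there: x:T. ✓
x: successors {y}; <>q there: y:T. ✓
y: successors {s}; <>q there: s:T. ✓
Satisfying worlds: {s, t, u, w, x, y}.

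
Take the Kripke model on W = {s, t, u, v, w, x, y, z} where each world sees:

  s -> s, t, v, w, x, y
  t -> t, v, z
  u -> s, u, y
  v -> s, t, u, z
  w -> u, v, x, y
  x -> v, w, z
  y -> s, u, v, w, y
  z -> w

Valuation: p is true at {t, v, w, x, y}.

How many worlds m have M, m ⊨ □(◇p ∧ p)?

s: successors {s, t, v, w, x, y}; ◇p ∧ p there: s:F, t:T, v:T, w:T, x:T, y:T. ✗
t: successors {t, v, z}; ◇p ∧ p there: t:T, v:T, z:F. ✗
u: successors {s, u, y}; ◇p ∧ p there: s:F, u:F, y:T. ✗
v: successors {s, t, u, z}; ◇p ∧ p there: s:F, t:T, u:F, z:F. ✗
w: successors {u, v, x, y}; ◇p ∧ p there: u:F, v:T, x:T, y:T. ✗
x: successors {v, w, z}; ◇p ∧ p there: v:T, w:T, z:F. ✗
y: successors {s, u, v, w, y}; ◇p ∧ p there: s:F, u:F, v:T, w:T, y:T. ✗
z: successors {w}; ◇p ∧ p there: w:T. ✓
Satisfying worlds: {z}.

1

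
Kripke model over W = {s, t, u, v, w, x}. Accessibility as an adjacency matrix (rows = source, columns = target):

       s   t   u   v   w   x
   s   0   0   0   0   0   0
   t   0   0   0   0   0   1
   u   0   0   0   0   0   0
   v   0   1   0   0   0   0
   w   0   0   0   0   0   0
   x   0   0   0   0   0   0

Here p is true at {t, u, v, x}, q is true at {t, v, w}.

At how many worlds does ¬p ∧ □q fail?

4

s: ¬p is T, □q is T. ✓
t: ¬p is F, □q is F. ✗
u: ¬p is F, □q is T. ✗
v: ¬p is F, □q is T. ✗
w: ¬p is T, □q is T. ✓
x: ¬p is F, □q is T. ✗
Satisfying worlds: {s, w}.
So ¬p ∧ □q fails at the other 4 worlds.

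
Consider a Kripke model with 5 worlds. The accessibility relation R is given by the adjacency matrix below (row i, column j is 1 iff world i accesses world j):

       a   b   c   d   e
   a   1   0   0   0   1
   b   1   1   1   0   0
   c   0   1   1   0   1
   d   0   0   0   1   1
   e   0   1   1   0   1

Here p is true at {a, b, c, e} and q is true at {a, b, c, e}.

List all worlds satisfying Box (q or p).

a: successors {a, e}; q or p there: a:T, e:T. ✓
b: successors {a, b, c}; q or p there: a:T, b:T, c:T. ✓
c: successors {b, c, e}; q or p there: b:T, c:T, e:T. ✓
d: successors {d, e}; q or p there: d:F, e:T. ✗
e: successors {b, c, e}; q or p there: b:T, c:T, e:T. ✓

{a, b, c, e}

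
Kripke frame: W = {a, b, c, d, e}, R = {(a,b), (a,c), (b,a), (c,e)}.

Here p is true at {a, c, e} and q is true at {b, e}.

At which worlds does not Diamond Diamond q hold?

{c, d, e}

a: Diamond Diamond q is T. ✗
b: Diamond Diamond q is T. ✗
c: Diamond Diamond q is F. ✓
d: Diamond Diamond q is F. ✓
e: Diamond Diamond q is F. ✓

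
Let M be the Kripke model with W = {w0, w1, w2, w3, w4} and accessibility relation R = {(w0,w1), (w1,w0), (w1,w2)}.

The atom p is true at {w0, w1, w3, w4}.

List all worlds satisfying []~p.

w0: successors {w1}; ~p there: w1:F. ✗
w1: successors {w0, w2}; ~p there: w0:F, w2:T. ✗
w2: no successors, so []~p holds vacuously. ✓
w3: no successors, so []~p holds vacuously. ✓
w4: no successors, so []~p holds vacuously. ✓

{w2, w3, w4}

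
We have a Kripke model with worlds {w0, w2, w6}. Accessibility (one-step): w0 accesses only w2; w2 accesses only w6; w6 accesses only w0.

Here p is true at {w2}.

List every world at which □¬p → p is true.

w0: □¬p is F, p is F. ✓
w2: □¬p is T, p is T. ✓
w6: □¬p is T, p is F. ✗

{w0, w2}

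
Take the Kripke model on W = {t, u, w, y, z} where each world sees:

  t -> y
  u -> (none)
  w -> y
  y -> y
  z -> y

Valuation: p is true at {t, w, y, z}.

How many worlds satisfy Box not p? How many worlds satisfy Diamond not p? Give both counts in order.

1 and 0

For Box not p:
t: successors {y}; not p there: y:F. ✗
u: no successors, so Box not p holds vacuously. ✓
w: successors {y}; not p there: y:F. ✗
y: successors {y}; not p there: y:F. ✗
z: successors {y}; not p there: y:F. ✗
— 1 world.
For Diamond not p:
t: successors {y}; not p there: y:F. ✗
u: no successors, so Diamond not p fails. ✗
w: successors {y}; not p there: y:F. ✗
y: successors {y}; not p there: y:F. ✗
z: successors {y}; not p there: y:F. ✗
— 0 worlds.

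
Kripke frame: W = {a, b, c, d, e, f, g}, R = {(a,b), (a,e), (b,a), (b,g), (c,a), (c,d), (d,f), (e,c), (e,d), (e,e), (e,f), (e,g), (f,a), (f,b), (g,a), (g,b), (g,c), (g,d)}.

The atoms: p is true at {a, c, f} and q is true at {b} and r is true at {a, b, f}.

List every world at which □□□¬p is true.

∅

a: successors {b, e}; □□¬p there: b:F, e:F. ✗
b: successors {a, g}; □□¬p there: a:F, g:F. ✗
c: successors {a, d}; □□¬p there: a:F, d:F. ✗
d: successors {f}; □□¬p there: f:F. ✗
e: successors {c, d, e, f, g}; □□¬p there: c:F, d:F, e:F, f:F, g:F. ✗
f: successors {a, b}; □□¬p there: a:F, b:F. ✗
g: successors {a, b, c, d}; □□¬p there: a:F, b:F, c:F, d:F. ✗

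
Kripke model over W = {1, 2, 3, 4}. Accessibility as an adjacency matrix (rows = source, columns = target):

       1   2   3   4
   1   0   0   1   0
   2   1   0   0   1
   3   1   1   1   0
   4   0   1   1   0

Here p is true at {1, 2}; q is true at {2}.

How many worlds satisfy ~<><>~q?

0

1: <><>~q is T. ✗
2: <><>~q is T. ✗
3: <><>~q is T. ✗
4: <><>~q is T. ✗
Satisfying worlds: ∅.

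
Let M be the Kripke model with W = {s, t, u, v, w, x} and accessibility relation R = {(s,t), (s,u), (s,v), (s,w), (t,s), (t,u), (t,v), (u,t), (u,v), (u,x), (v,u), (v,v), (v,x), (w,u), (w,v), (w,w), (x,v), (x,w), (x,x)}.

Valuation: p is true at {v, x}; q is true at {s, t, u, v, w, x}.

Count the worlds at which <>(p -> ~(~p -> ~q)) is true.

6

s: successors {t, u, v, w}; p -> ~(~p -> ~q) there: t:T, u:T, v:F, w:T. ✓
t: successors {s, u, v}; p -> ~(~p -> ~q) there: s:T, u:T, v:F. ✓
u: successors {t, v, x}; p -> ~(~p -> ~q) there: t:T, v:F, x:F. ✓
v: successors {u, v, x}; p -> ~(~p -> ~q) there: u:T, v:F, x:F. ✓
w: successors {u, v, w}; p -> ~(~p -> ~q) there: u:T, v:F, w:T. ✓
x: successors {v, w, x}; p -> ~(~p -> ~q) there: v:F, w:T, x:F. ✓
Satisfying worlds: {s, t, u, v, w, x}.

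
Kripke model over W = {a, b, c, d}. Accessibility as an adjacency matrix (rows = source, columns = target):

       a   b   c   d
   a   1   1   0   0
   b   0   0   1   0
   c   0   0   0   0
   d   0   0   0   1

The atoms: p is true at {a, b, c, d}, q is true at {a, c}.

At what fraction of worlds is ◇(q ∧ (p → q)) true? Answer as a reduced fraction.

1/2

a: successors {a, b}; q ∧ (p → q) there: a:T, b:F. ✓
b: successors {c}; q ∧ (p → q) there: c:T. ✓
c: no successors, so ◇(q ∧ (p → q)) fails. ✗
d: successors {d}; q ∧ (p → q) there: d:F. ✗
That's 2 of 4 worlds, so 2/4 = 1/2.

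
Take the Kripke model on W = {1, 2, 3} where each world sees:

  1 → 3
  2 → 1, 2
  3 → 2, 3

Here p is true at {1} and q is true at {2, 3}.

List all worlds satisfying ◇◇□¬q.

∅

1: successors {3}; ◇□¬q there: 3:F. ✗
2: successors {1, 2}; ◇□¬q there: 1:F, 2:F. ✗
3: successors {2, 3}; ◇□¬q there: 2:F, 3:F. ✗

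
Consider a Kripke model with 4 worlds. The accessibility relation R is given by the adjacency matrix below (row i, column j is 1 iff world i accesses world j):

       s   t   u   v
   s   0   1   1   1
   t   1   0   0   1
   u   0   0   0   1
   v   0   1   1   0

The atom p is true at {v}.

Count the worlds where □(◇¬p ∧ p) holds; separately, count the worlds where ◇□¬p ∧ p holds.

1 and 0

For □(◇¬p ∧ p):
s: successors {t, u, v}; ◇¬p ∧ p there: t:F, u:F, v:T. ✗
t: successors {s, v}; ◇¬p ∧ p there: s:F, v:T. ✗
u: successors {v}; ◇¬p ∧ p there: v:T. ✓
v: successors {t, u}; ◇¬p ∧ p there: t:F, u:F. ✗
— 1 world.
For ◇□¬p ∧ p:
s: ◇□¬p is T, p is F. ✗
t: ◇□¬p is T, p is F. ✗
u: ◇□¬p is T, p is F. ✗
v: ◇□¬p is F, p is T. ✗
— 0 worlds.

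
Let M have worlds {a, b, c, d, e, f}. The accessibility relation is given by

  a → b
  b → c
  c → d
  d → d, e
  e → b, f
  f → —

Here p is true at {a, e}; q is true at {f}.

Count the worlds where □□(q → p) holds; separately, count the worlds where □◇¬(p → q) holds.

For □□(q → p):
a: successors {b}; □(q → p) there: b:T. ✓
b: successors {c}; □(q → p) there: c:T. ✓
c: successors {d}; □(q → p) there: d:T. ✓
d: successors {d, e}; □(q → p) there: d:T, e:F. ✗
e: successors {b, f}; □(q → p) there: b:T, f:T. ✓
f: no successors, so □□(q → p) holds vacuously. ✓
— 5 worlds.
For □◇¬(p → q):
a: successors {b}; ◇¬(p → q) there: b:F. ✗
b: successors {c}; ◇¬(p → q) there: c:F. ✗
c: successors {d}; ◇¬(p → q) there: d:T. ✓
d: successors {d, e}; ◇¬(p → q) there: d:T, e:F. ✗
e: successors {b, f}; ◇¬(p → q) there: b:F, f:F. ✗
f: no successors, so □◇¬(p → q) holds vacuously. ✓
— 2 worlds.

5 and 2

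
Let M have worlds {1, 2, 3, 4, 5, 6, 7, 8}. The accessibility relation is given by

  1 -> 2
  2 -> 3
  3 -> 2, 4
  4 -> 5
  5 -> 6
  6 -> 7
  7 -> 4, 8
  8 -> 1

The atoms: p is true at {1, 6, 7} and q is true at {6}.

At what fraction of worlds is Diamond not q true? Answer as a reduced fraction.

7/8

1: successors {2}; not q there: 2:T. ✓
2: successors {3}; not q there: 3:T. ✓
3: successors {2, 4}; not q there: 2:T, 4:T. ✓
4: successors {5}; not q there: 5:T. ✓
5: successors {6}; not q there: 6:F. ✗
6: successors {7}; not q there: 7:T. ✓
7: successors {4, 8}; not q there: 4:T, 8:T. ✓
8: successors {1}; not q there: 1:T. ✓
That's 7 of 8 worlds, so 7/8.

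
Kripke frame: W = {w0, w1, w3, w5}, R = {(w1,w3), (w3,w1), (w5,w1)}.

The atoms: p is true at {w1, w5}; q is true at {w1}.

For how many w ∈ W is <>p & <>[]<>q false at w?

w0: <>p is F, <>[]<>q is F. ✗
w1: <>p is F, <>[]<>q is F. ✗
w3: <>p is T, <>[]<>q is T. ✓
w5: <>p is T, <>[]<>q is T. ✓
Satisfying worlds: {w3, w5}.
So <>p & <>[]<>q fails at the other 2 worlds.

2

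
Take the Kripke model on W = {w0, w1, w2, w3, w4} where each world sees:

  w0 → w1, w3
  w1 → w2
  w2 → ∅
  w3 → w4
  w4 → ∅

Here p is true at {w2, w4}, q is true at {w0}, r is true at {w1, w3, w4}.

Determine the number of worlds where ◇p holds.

w0: successors {w1, w3}; p there: w1:F, w3:F. ✗
w1: successors {w2}; p there: w2:T. ✓
w2: no successors, so ◇p fails. ✗
w3: successors {w4}; p there: w4:T. ✓
w4: no successors, so ◇p fails. ✗
Satisfying worlds: {w1, w3}.

2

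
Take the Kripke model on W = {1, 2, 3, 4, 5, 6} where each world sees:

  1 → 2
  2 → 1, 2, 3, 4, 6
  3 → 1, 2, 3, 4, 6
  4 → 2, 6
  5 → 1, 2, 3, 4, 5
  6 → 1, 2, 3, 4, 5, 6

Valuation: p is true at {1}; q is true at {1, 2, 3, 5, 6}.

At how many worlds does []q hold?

2

1: successors {2}; q there: 2:T. ✓
2: successors {1, 2, 3, 4, 6}; q there: 1:T, 2:T, 3:T, 4:F, 6:T. ✗
3: successors {1, 2, 3, 4, 6}; q there: 1:T, 2:T, 3:T, 4:F, 6:T. ✗
4: successors {2, 6}; q there: 2:T, 6:T. ✓
5: successors {1, 2, 3, 4, 5}; q there: 1:T, 2:T, 3:T, 4:F, 5:T. ✗
6: successors {1, 2, 3, 4, 5, 6}; q there: 1:T, 2:T, 3:T, 4:F, 5:T, 6:T. ✗
Satisfying worlds: {1, 4}.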